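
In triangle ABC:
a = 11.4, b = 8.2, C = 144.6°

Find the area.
Using A = ½ab·sin(C):
A = ½·11.4·8.2·sin(144.6°) = ½·93.48·0.579281 = 27.08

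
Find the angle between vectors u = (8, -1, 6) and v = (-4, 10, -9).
u·v = -96, |u|² = 101, |v|² = 197
cos θ = -96/√19897 ≈ -0.6806
θ ≈ 132.9°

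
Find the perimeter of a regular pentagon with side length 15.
Perimeter = number of sides * side length
Perimeter = 5 * 15
Perimeter = 75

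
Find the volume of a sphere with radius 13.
Volume = (4/3) * pi * r³
Volume = (4/3) * pi * 13³
Volume = (4/3) * pi * 2197
Volume = 9202.77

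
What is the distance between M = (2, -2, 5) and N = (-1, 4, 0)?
d = √[(-3)² + (6)² + (-5)²] = √70 = 8.367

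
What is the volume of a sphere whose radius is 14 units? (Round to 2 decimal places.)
Volume = (4/3) * pi * r³
Volume = (4/3) * pi * 14³
Volume = (4/3) * pi * 2744
Volume = 11494.04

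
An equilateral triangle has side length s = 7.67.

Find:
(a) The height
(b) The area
(a) Height h = s·√3/2 = 7.67·√3/2 = 6.642
(b) Area = (√3/4)·s² = (√3/4)·7.67² = (√3/4)·58.8289 = 25.47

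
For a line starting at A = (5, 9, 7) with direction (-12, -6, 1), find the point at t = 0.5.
P(0.5) = (5 + (-12)(0.5), 9 + (-6)(0.5), 7 + 1(0.5)) = (-1, 6, 7.5)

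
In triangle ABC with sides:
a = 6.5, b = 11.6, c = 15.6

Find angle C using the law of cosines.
cos(C) = (a² + b² - c²)/(2ab)
cos(C) = (6.5² + 11.6² - 15.6²)/(2·6.5·11.6) = -66.55/150.8 = -0.441313
C = arccos(-0.441313) = 116.2°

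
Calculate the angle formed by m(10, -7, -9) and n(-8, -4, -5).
m·n = -7, |m|² = 230, |n|² = 105
cos θ = -7/√24150 ≈ -0.04504
θ ≈ 92.58°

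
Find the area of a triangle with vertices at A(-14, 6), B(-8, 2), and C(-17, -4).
Using the coordinate formula: Area = (1/2)|x₁(y₂-y₃) + x₂(y₃-y₁) + x₃(y₁-y₂)|
Area = (1/2)|(-14)(2-(-4)) + (-8)((-4)-6) + (-17)(6-2)|
Area = (1/2)|(-14)*6 + (-8)*(-10) + (-17)*4|
Area = (1/2)|(-84) + 80 + (-68)|
Area = (1/2)*72 = 36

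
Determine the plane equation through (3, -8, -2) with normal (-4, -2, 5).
d = n·P = (-4)(3) + (-2)(-8) + (5)(-2) = -6
Plane: -4x - 2y + 5z = -6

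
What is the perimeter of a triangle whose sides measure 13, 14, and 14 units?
Perimeter = sum of all sides
Perimeter = 13 + 14 + 14
Perimeter = 41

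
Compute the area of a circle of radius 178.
Area = pi * r²
Area = pi * 178²
Area = pi * 31684
Area = 99538.22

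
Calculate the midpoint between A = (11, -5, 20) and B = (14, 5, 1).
Midpoint = ((11+14)/2, (-5+5)/2, (20+1)/2) = (12.5, 0, 10.5)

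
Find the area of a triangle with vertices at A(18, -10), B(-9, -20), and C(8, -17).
Using the coordinate formula: Area = (1/2)|x₁(y₂-y₃) + x₂(y₃-y₁) + x₃(y₁-y₂)|
Area = (1/2)|18((-20)-(-17)) + (-9)((-17)-(-10)) + 8((-10)-(-20))|
Area = (1/2)|18*(-3) + (-9)*(-7) + 8*10|
Area = (1/2)|(-54) + 63 + 80|
Area = (1/2)*89 = 44.50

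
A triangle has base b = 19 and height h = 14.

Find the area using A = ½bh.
A = ½·19·14 = 133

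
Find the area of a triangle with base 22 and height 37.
Area = (1/2) * base * height
Area = (1/2) * 22 * 37
Area = 407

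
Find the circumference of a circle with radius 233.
Circumference = 2 * pi * r
Circumference = 2 * pi * 233
Circumference = 1463.98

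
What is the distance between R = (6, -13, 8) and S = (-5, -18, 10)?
d = √[(-11)² + (-5)² + (2)²] = √150 = 12.25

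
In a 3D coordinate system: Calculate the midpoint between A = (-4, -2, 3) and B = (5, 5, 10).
Midpoint = ((-4+5)/2, (-2+5)/2, (3+10)/2) = (0.5, 1.5, 6.5)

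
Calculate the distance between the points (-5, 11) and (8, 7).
Using the distance formula: d = sqrt((x₂-x₁)² + (y₂-y₁)²)
dx = 8 - (-5) = 13
dy = 7 - 11 = -4
d = sqrt(13² + (-4)²) = sqrt(169 + 16) = sqrt(185) = 13.60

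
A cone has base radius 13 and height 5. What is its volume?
Volume = (1/3) * pi * r² * h
Volume = (1/3) * pi * 13² * 5
Volume = (1/3) * pi * 169 * 5
Volume = (1/3) * pi * 845
Volume = 884.88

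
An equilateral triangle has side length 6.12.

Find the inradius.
For an equilateral triangle, r = s/(2√3) where s is the side.
r = 6.12/(2√3) = 6.12/3.464102 = 1.767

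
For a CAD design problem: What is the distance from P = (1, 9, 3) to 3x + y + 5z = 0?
d = |3(1) + 1(9) + 5(3) - (0)| / √(3² + 1² + 5²) = 27/√35 = 4.564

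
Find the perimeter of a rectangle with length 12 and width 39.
Perimeter = 2 * (length + width)
Perimeter = 2 * (12 + 39)
Perimeter = 2 * 51
Perimeter = 102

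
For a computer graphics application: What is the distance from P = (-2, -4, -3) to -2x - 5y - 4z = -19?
d = |(-2)(-2) + (-5)(-4) + (-4)(-3) - (-19)| / √((-2)² + (-5)² + (-4)²) = 55/√45 = 8.199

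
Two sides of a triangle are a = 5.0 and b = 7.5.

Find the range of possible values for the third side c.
By the triangle inequality: |a - b| < c < a + b
|5.0 - 7.5| < c < 5.0 + 7.5
2.5 < c < 12.5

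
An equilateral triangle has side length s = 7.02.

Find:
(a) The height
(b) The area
(a) Height h = s·√3/2 = 7.02·√3/2 = 6.079
(b) Area = (√3/4)·s² = (√3/4)·7.02² = (√3/4)·49.2804 = 21.34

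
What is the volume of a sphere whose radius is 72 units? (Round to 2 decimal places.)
Volume = (4/3) * pi * r³
Volume = (4/3) * pi * 72³
Volume = (4/3) * pi * 373248
Volume = 1563457.57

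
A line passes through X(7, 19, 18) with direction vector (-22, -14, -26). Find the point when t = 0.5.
P(0.5) = (7 + (-22)(0.5), 19 + (-14)(0.5), 18 + (-26)(0.5)) = (-4, 12, 5)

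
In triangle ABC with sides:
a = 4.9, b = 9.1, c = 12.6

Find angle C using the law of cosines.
cos(C) = (a² + b² - c²)/(2ab)
cos(C) = (4.9² + 9.1² - 12.6²)/(2·4.9·9.1) = -51.94/89.18 = -0.582418
C = arccos(-0.582418) = 125.6°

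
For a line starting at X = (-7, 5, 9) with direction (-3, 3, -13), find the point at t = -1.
P(-1) = (-7 + (-3)(-1), 5 + 3(-1), 9 + (-13)(-1)) = (-4, 2, 22)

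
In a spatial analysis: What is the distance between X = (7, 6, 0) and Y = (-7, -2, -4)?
d = √[(-14)² + (-8)² + (-4)²] = √276 = 16.61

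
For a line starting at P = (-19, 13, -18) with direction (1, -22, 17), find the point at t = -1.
P(-1) = (-19 + 1(-1), 13 + (-22)(-1), -18 + 17(-1)) = (-20, 35, -35)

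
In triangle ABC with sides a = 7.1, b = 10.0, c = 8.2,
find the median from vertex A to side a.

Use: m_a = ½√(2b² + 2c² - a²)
m_a = ½√(2·10.0² + 2·8.2² - 7.1²)
m_a = ½√(200 + 134.48 - 50.41) = ½√284.07 = 8.427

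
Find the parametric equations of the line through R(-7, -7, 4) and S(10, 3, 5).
Direction vector d = S - R = (17, 10, 1)
x = -7 + 17t, y = -7 + 10t, z = 4 + t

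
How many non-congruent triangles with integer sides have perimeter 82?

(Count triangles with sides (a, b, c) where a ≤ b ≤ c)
With a ≤ b ≤ c and a + b + c = 82, the triangle inequality a + b > c gives c < 82/2, so c ≤ 40.
Iterate a from 1 to ⌊p/3⌋ = 27; for each a, b ranges from a to ⌊(p−a)/2⌋ with c = p − a − b, keeping only c ≥ b.
Triples: (2, 40, 40), (3, 39, 40), (4, 38, 40), …
Count = 140 triangles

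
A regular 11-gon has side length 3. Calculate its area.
For a regular 11-gon with side length s = 3:
Apothem a = s / (2*tan(pi/11)) = 3 / (2*tan(pi/11)) ≈ 5.1085
Perimeter P = 11 * 3 = 33
Area = (1/2) * P * a = (1/2) * 33 * 5.1085 = 84.29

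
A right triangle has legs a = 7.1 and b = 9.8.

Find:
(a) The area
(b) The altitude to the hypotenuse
(a) Area = ½ab = ½·7.1·9.8 = 34.79
(b) Hypotenuse c = √(7.1² + 9.8²) = √146.45 = 12.1017
    Area = ½·c·h_c  →  h_c = 2·Area/c = 2·34.79/12.1017 = 5.75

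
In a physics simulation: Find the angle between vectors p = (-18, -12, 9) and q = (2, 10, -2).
p·q = -174, |p|² = 549, |q|² = 108
cos θ = -174/√59292 ≈ -0.7146
θ ≈ 135.6°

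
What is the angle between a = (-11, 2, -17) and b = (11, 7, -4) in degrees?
a·b = -39, |a|² = 414, |b|² = 186
cos θ = -39/√77004 ≈ -0.1405
θ ≈ 98.08°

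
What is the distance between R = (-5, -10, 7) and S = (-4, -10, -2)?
d = √[(1)² + (0)² + (-9)²] = √82 = 9.055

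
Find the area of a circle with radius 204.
Area = pi * r²
Area = pi * 204²
Area = pi * 41616
Area = 130740.52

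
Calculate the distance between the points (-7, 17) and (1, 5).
Using the distance formula: d = sqrt((x₂-x₁)² + (y₂-y₁)²)
dx = 1 - (-7) = 8
dy = 5 - 17 = -12
d = sqrt(8² + (-12)²) = sqrt(64 + 144) = sqrt(208) = 14.42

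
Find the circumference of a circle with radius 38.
Circumference = 2 * pi * r
Circumference = 2 * pi * 38
Circumference = 238.76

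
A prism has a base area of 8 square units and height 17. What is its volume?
Volume = base area * height
Volume = 8 * 17
Volume = 136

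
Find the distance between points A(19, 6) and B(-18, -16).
Using the distance formula: d = sqrt((x₂-x₁)² + (y₂-y₁)²)
dx = (-18) - 19 = -37
dy = (-16) - 6 = -22
d = sqrt((-37)² + (-22)²) = sqrt(1369 + 484) = sqrt(1853) = 43.05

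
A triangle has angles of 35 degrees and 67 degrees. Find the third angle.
Sum of angles in a triangle = 180 degrees
Third angle = 180 - 35 - 67
Third angle = 78 degrees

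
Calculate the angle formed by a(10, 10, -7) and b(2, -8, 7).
a·b = -109, |a|² = 249, |b|² = 117
cos θ = -109/√29133 ≈ -0.6386
θ ≈ 129.7°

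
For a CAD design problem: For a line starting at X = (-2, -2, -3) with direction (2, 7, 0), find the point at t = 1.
P(1) = (-2 + 2(1), -2 + 7(1), -3 + 0(1)) = (0, 5, -3)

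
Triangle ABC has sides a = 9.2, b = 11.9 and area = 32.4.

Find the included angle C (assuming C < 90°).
Area = ½ab·sin(C)  →  sin(C) = 2·Area/(ab)
sin(C) = 2·32.4/(9.2·11.9) = 0.591889
C = arcsin(0.591889) = 36.29°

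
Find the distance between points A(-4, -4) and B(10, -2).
Using the distance formula: d = sqrt((x₂-x₁)² + (y₂-y₁)²)
dx = 10 - (-4) = 14
dy = (-2) - (-4) = 2
d = sqrt(14² + 2²) = sqrt(196 + 4) = sqrt(200) = 14.14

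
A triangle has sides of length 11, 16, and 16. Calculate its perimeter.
Perimeter = sum of all sides
Perimeter = 11 + 16 + 16
Perimeter = 43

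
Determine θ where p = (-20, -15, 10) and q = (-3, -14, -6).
p·q = 210, |p|² = 725, |q|² = 241
cos θ = 210/√174725 ≈ 0.5024
θ ≈ 59.84°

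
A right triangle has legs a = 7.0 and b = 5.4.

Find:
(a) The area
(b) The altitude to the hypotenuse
(a) Area = ½ab = ½·7.0·5.4 = 18.9
(b) Hypotenuse c = √(7.0² + 5.4²) = √78.16 = 8.84081
    Area = ½·c·h_c  →  h_c = 2·Area/c = 2·18.9/8.84081 = 4.276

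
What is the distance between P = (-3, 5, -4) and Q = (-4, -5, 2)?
d = √[(-1)² + (-10)² + (6)²] = √137 = 11.7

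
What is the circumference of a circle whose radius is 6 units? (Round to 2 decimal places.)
Circumference = 2 * pi * r
Circumference = 2 * pi * 6
Circumference = 37.70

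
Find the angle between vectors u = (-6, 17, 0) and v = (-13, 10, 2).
u·v = 248, |u|² = 325, |v|² = 273
cos θ = 248/√88725 ≈ 0.8326
θ ≈ 33.63°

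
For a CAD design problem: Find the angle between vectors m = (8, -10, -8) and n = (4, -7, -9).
m·n = 174, |m|² = 228, |n|² = 146
cos θ = 174/√33288 ≈ 0.9537
θ ≈ 17.51°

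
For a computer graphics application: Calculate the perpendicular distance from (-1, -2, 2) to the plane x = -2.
d = |1(-1) + 0(-2) + 0(2) - (-2)| / √(1² + 0² + 0²) = 1/√1 = 1.0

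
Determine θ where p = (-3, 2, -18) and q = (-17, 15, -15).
p·q = 351, |p|² = 337, |q|² = 739
cos θ = 351/√249043 ≈ 0.7033
θ ≈ 45.3°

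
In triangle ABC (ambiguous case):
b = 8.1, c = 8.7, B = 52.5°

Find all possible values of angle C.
sin(C)/c = sin(B)/b  →  sin(C) = c·sin(B)/b = 8.7·sin(52.5°)/8.1 = 0.852120
C₁ = arcsin(0.852120) = 58.44°,  C₂ = 180° - C₁ = 121.56°
Check C₂: A = 180° - 52.5° - 121.56° = 5.94° > 0 ✓
C = 58.44° or C = 121.56° (two solutions)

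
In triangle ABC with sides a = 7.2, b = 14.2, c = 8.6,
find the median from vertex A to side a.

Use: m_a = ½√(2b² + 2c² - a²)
m_a = ½√(2·14.2² + 2·8.6² - 7.2²)
m_a = ½√(403.28 + 147.92 - 51.84) = ½√499.36 = 11.17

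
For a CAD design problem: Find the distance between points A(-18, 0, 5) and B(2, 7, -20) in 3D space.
d = √[(20)² + (7)² + (-25)²] = √1074 = 32.77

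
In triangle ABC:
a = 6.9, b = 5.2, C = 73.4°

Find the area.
Using A = ½ab·sin(C):
A = ½·6.9·5.2·sin(73.4°) = ½·35.88·0.958323 = 17.19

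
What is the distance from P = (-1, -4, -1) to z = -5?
d = |0(-1) + 0(-4) + 1(-1) - (-5)| / √(0² + 0² + 1²) = 4/√1 = 4.0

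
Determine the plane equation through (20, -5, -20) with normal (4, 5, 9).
d = n·P = (4)(20) + (5)(-5) + (9)(-20) = -125
Plane: 4x + 5y + 9z = -125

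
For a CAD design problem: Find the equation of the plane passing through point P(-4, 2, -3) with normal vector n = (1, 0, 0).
d = n·P = (1)(-4) + (0)(2) + (0)(-3) = -4
Plane: x = -4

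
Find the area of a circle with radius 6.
Area = pi * r²
Area = pi * 6²
Area = pi * 36
Area = 113.10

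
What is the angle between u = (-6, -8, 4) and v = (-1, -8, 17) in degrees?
u·v = 138, |u|² = 116, |v|² = 354
cos θ = 138/√41064 ≈ 0.681
θ ≈ 47.08°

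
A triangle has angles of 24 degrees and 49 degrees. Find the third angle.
Sum of angles in a triangle = 180 degrees
Third angle = 180 - 24 - 49
Third angle = 107 degrees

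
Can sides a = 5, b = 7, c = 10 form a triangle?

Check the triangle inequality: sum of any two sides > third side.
Yes, triangle inequality satisfied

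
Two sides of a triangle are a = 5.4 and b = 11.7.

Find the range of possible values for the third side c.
By the triangle inequality: |a - b| < c < a + b
|5.4 - 11.7| < c < 5.4 + 11.7
6.3 < c < 17.1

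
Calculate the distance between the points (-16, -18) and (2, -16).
Using the distance formula: d = sqrt((x₂-x₁)² + (y₂-y₁)²)
dx = 2 - (-16) = 18
dy = (-16) - (-18) = 2
d = sqrt(18² + 2²) = sqrt(324 + 4) = sqrt(328) = 18.11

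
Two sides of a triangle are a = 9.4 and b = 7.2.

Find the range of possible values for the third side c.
By the triangle inequality: |a - b| < c < a + b
|9.4 - 7.2| < c < 9.4 + 7.2
2.2 < c < 16.6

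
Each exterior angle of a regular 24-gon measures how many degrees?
Exterior angle of a regular n-gon = 360/n
Exterior angle = 360/24
Exterior angle = 15 degrees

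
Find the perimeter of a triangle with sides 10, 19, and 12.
Perimeter = sum of all sides
Perimeter = 10 + 19 + 12
Perimeter = 41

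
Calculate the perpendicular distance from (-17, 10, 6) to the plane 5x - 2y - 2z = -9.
d = |5(-17) + (-2)(10) + (-2)(6) - (-9)| / √(5² + (-2)² + (-2)²) = 108/√33 = 18.8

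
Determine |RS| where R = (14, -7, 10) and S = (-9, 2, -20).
d = √[(-23)² + (9)² + (-30)²] = √1510 = 38.86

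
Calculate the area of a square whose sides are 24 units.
Area = s²
Area = 24²
Area = 576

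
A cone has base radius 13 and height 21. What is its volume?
Volume = (1/3) * pi * r² * h
Volume = (1/3) * pi * 13² * 21
Volume = (1/3) * pi * 169 * 21
Volume = (1/3) * pi * 3549
Volume = 3716.50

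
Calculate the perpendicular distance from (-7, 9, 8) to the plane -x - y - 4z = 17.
d = |(-1)(-7) + (-1)(9) + (-4)(8) - (17)| / √((-1)² + (-1)² + (-4)²) = 51/√18 = 12.02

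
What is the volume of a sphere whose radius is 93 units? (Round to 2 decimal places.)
Volume = (4/3) * pi * r³
Volume = (4/3) * pi * 93³
Volume = (4/3) * pi * 804357
Volume = 3369282.72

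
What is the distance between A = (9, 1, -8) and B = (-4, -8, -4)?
d = √[(-13)² + (-9)² + (4)²] = √266 = 16.31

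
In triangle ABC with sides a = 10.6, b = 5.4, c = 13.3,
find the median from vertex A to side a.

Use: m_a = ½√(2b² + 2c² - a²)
m_a = ½√(2·5.4² + 2·13.3² - 10.6²)
m_a = ½√(58.32 + 353.78 - 112.36) = ½√299.74 = 8.657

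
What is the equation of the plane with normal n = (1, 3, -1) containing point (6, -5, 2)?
d = n·P = (1)(6) + (3)(-5) + (-1)(2) = -11
Plane: x + 3y - z = -11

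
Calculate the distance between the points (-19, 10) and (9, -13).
Using the distance formula: d = sqrt((x₂-x₁)² + (y₂-y₁)²)
dx = 9 - (-19) = 28
dy = (-13) - 10 = -23
d = sqrt(28² + (-23)²) = sqrt(784 + 529) = sqrt(1313) = 36.24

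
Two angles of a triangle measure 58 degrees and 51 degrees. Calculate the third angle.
Sum of angles in a triangle = 180 degrees
Third angle = 180 - 58 - 51
Third angle = 71 degrees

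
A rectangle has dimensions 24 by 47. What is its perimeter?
Perimeter = 2 * (length + width)
Perimeter = 2 * (24 + 47)
Perimeter = 2 * 71
Perimeter = 142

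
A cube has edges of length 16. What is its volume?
Volume = s³
Volume = 16³
Volume = 4096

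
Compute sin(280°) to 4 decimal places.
sin(280 degrees) = -0.9848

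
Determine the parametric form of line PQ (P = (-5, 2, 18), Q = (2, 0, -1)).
Direction vector d = Q - P = (7, -2, -19)
x = -5 + 7t, y = 2 - 2t, z = 18 - 19t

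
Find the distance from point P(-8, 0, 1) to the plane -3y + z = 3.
d = |0(-8) + (-3)(0) + 1(1) - (3)| / √(0² + (-3)² + 1²) = 2/√10 = 0.6325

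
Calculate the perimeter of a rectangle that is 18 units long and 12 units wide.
Perimeter = 2 * (length + width)
Perimeter = 2 * (18 + 12)
Perimeter = 2 * 30
Perimeter = 60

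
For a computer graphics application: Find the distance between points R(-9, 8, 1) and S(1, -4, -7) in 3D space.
d = √[(10)² + (-12)² + (-8)²] = √308 = 17.55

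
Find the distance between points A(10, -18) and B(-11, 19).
Using the distance formula: d = sqrt((x₂-x₁)² + (y₂-y₁)²)
dx = (-11) - 10 = -21
dy = 19 - (-18) = 37
d = sqrt((-21)² + 37²) = sqrt(441 + 1369) = sqrt(1810) = 42.54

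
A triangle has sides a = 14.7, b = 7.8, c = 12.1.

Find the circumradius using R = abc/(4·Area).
s = (a+b+c)/2 = 17.3
Area = √(s(s-a)(s-b)(s-c)) = √(17.3·2.6·9.5·5.2) = 47.1382
R = abc/(4·Area) = (14.7·7.8·12.1)/(4·47.1382) = 1387.386/188.5528 = 7.358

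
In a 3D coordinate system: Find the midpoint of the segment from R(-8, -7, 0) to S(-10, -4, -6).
Midpoint = ((-8-10)/2, (-7-4)/2, (0-6)/2) = (-9, -5.5, -3)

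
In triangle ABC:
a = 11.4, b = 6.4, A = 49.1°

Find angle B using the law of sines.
sin(B)/b = sin(A)/a
sin(B) = b·sin(A)/a = 6.4·sin(49.1°)/11.4 = 0.424339
B = arcsin(0.424339) = 25.11°  (b ≤ a, so B ≤ A and the acute solution is unique)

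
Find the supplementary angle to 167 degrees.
Supplementary angles sum to 180 degrees.
Other angle = 180 - 167
Other angle = 13 degrees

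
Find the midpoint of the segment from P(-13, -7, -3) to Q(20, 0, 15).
Midpoint = ((-13+20)/2, (-7+0)/2, (-3+15)/2) = (3.5, -3.5, 6)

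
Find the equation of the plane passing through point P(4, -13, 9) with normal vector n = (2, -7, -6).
d = n·P = (2)(4) + (-7)(-13) + (-6)(9) = 45
Plane: 2x - 7y - 6z = 45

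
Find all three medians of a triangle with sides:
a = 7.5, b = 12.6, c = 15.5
Using m_x = ½√(2y² + 2z² - x²):
m_a = ½√(2·12.6² + 2·15.5² - 7.5²) = ½√741.77 = 13.62
m_b = ½√(2·7.5² + 2·15.5² - 12.6²) = ½√434.24 = 10.42
m_c = ½√(2·7.5² + 2·12.6² - 15.5²) = ½√189.77 = 6.888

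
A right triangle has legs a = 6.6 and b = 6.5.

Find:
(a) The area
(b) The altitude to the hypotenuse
(a) Area = ½ab = ½·6.6·6.5 = 21.45
(b) Hypotenuse c = √(6.6² + 6.5²) = √85.81 = 9.26337
    Area = ½·c·h_c  →  h_c = 2·Area/c = 2·21.45/9.26337 = 4.631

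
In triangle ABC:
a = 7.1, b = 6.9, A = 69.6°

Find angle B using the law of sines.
sin(B)/b = sin(A)/a
sin(B) = b·sin(A)/a = 6.9·sin(69.6°)/7.1 = 0.910880
B = arcsin(0.910880) = 65.63°  (b ≤ a, so B ≤ A and the acute solution is unique)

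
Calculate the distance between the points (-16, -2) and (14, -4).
Using the distance formula: d = sqrt((x₂-x₁)² + (y₂-y₁)²)
dx = 14 - (-16) = 30
dy = (-4) - (-2) = -2
d = sqrt(30² + (-2)²) = sqrt(900 + 4) = sqrt(904) = 30.07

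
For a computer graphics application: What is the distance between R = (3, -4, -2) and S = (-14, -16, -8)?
d = √[(-17)² + (-12)² + (-6)²] = √469 = 21.66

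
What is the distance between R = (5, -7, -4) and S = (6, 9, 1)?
d = √[(1)² + (16)² + (5)²] = √282 = 16.79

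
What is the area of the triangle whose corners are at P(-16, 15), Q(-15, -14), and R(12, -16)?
Using the coordinate formula: Area = (1/2)|x₁(y₂-y₃) + x₂(y₃-y₁) + x₃(y₁-y₂)|
Area = (1/2)|(-16)((-14)-(-16)) + (-15)((-16)-15) + 12(15-(-14))|
Area = (1/2)|(-16)*2 + (-15)*(-31) + 12*29|
Area = (1/2)|(-32) + 465 + 348|
Area = (1/2)*781 = 390.50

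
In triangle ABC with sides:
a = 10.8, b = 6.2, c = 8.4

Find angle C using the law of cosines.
cos(C) = (a² + b² - c²)/(2ab)
cos(C) = (10.8² + 6.2² - 8.4²)/(2·10.8·6.2) = 84.52/133.92 = 0.631123
C = arccos(0.631123) = 50.87°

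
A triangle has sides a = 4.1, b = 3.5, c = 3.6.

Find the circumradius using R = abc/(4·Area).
s = (a+b+c)/2 = 5.6
Area = √(s(s-a)(s-b)(s-c)) = √(5.6·1.5·2.1·2) = 5.9397
R = abc/(4·Area) = (4.1·3.5·3.6)/(4·5.9397) = 51.66/23.7588 = 2.174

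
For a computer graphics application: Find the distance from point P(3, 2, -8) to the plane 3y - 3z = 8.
d = |0(3) + 3(2) + (-3)(-8) - (8)| / √(0² + 3² + (-3)²) = 22/√18 = 5.185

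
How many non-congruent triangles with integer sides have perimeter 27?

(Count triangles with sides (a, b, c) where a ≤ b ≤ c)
With a ≤ b ≤ c and a + b + c = 27, the triangle inequality a + b > c gives c < 27/2, so c ≤ 13.
Iterate a from 1 to ⌊p/3⌋ = 9; for each a, b ranges from a to ⌊(p−a)/2⌋ with c = p − a − b, keeping only c ≥ b.
Triples: (1, 13, 13), (2, 12, 13), (3, 11, 13), …
Count = 19 triangles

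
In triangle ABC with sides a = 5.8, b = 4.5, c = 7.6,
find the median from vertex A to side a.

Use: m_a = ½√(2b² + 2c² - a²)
m_a = ½√(2·4.5² + 2·7.6² - 5.8²)
m_a = ½√(40.5 + 115.52 - 33.64) = ½√122.38 = 5.531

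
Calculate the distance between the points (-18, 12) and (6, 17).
Using the distance formula: d = sqrt((x₂-x₁)² + (y₂-y₁)²)
dx = 6 - (-18) = 24
dy = 17 - 12 = 5
d = sqrt(24² + 5²) = sqrt(576 + 25) = sqrt(601) = 24.52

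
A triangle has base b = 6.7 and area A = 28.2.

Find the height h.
A = ½bh  →  h = 2A/b
h = 2·28.2/6.7 = 8.418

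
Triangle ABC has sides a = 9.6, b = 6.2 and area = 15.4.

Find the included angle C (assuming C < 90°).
Area = ½ab·sin(C)  →  sin(C) = 2·Area/(ab)
sin(C) = 2·15.4/(9.6·6.2) = 0.517473
C = arcsin(0.517473) = 31.16°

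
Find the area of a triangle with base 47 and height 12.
Area = (1/2) * base * height
Area = (1/2) * 47 * 12
Area = 282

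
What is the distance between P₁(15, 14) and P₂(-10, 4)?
Using the distance formula: d = sqrt((x₂-x₁)² + (y₂-y₁)²)
dx = (-10) - 15 = -25
dy = 4 - 14 = -10
d = sqrt((-25)² + (-10)²) = sqrt(625 + 100) = sqrt(725) = 26.93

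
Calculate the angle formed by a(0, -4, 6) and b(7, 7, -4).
a·b = -52, |a|² = 52, |b|² = 114
cos θ = -52/√5928 ≈ -0.6754
θ ≈ 132.5°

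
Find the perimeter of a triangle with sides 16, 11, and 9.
Perimeter = sum of all sides
Perimeter = 16 + 11 + 9
Perimeter = 36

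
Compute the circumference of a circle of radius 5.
Circumference = 2 * pi * r
Circumference = 2 * pi * 5
Circumference = 31.42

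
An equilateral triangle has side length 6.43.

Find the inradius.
For an equilateral triangle, r = s/(2√3) where s is the side.
r = 6.43/(2√3) = 6.43/3.464102 = 1.856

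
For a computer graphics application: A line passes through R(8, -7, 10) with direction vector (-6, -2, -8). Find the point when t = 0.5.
P(0.5) = (8 + (-6)(0.5), -7 + (-2)(0.5), 10 + (-8)(0.5)) = (5, -8, 6)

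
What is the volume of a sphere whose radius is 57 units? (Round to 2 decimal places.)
Volume = (4/3) * pi * r³
Volume = (4/3) * pi * 57³
Volume = (4/3) * pi * 185193
Volume = 775734.62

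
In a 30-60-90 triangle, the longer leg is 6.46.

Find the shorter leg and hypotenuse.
In a 30-60-90 triangle, sides are in ratio 1 : √3 : 2.
Long leg = short leg·√3  →  short leg = 6.46/√3 = 3.73
Hypotenuse = 2·(short leg) = 2·6.46/√3 = 7.459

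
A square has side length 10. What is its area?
Area = s²
Area = 10²
Area = 100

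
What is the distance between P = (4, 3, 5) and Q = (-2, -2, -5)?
d = √[(-6)² + (-5)² + (-10)²] = √161 = 12.69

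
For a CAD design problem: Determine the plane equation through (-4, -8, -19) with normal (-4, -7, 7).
d = n·P = (-4)(-4) + (-7)(-8) + (7)(-19) = -61
Plane: -4x - 7y + 7z = -61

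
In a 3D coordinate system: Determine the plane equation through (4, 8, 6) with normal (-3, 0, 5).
d = n·P = (-3)(4) + (0)(8) + (5)(6) = 18
Plane: -3x + 5z = 18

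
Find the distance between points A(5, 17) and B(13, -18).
Using the distance formula: d = sqrt((x₂-x₁)² + (y₂-y₁)²)
dx = 13 - 5 = 8
dy = (-18) - 17 = -35
d = sqrt(8² + (-35)²) = sqrt(64 + 1225) = sqrt(1289) = 35.90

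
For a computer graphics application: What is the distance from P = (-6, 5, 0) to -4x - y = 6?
d = |(-4)(-6) + (-1)(5) + 0(0) - (6)| / √((-4)² + (-1)² + 0²) = 13/√17 = 3.153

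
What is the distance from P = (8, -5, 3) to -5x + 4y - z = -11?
d = |(-5)(8) + 4(-5) + (-1)(3) - (-11)| / √((-5)² + 4² + (-1)²) = 52/√42 = 8.024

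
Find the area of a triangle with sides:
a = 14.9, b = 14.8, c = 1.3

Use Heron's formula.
s = (a+b+c)/2 = (14.9+14.8+1.3)/2 = 15.5
A = √(s(s-a)(s-b)(s-c)) = √(15.5·0.6·0.7·14.2)
A = √92.442 = 9.615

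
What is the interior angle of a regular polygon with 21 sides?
Interior angle of a regular n-gon = (n-2)*180/n
Interior angle = (21-2)*180/21
Interior angle = 19*180/21
Interior angle = 3420/21
Interior angle = 162.86 degrees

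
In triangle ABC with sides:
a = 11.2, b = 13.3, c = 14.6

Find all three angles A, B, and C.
By the law of cosines:
cos(A) = (b² + c² - a²)/(2bc) = 0.681352  →  A = 47.05°
cos(B) = (a² + c² - b²)/(2ac) = 0.494466  →  B = 60.37°
cos(C) = (a² + b² - c²)/(2ab) = 0.299309  →  C = 72.58°
Check: A + B + C = 180.0° ✓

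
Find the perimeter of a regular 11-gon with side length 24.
Perimeter = number of sides * side length
Perimeter = 11 * 24
Perimeter = 264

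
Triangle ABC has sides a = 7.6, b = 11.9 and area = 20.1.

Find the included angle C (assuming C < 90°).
Area = ½ab·sin(C)  →  sin(C) = 2·Area/(ab)
sin(C) = 2·20.1/(7.6·11.9) = 0.444494
C = arcsin(0.444494) = 26.39°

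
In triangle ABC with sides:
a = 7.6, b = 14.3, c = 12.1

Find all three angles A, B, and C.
By the law of cosines:
cos(A) = (b² + c² - a²)/(2bc) = 0.847079  →  A = 32.1°
cos(B) = (a² + c² - b²)/(2ac) = -0.001740  →  B = 90.1°
cos(C) = (a² + b² - c²)/(2ab) = 0.532941  →  C = 57.8°
Check: A + B + C = 180.0° ✓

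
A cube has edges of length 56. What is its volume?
Volume = s³
Volume = 56³
Volume = 175616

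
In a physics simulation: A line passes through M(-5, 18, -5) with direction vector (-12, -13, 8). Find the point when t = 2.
P(2) = (-5 + (-12)(2), 18 + (-13)(2), -5 + 8(2)) = (-29, -8, 11)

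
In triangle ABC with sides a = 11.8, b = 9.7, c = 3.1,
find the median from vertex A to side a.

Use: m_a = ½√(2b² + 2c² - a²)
m_a = ½√(2·9.7² + 2·3.1² - 11.8²)
m_a = ½√(188.18 + 19.22 - 139.24) = ½√68.16 = 4.128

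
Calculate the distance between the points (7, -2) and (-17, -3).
Using the distance formula: d = sqrt((x₂-x₁)² + (y₂-y₁)²)
dx = (-17) - 7 = -24
dy = (-3) - (-2) = -1
d = sqrt((-24)² + (-1)²) = sqrt(576 + 1) = sqrt(577) = 24.02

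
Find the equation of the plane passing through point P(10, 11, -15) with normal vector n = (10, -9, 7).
d = n·P = (10)(10) + (-9)(11) + (7)(-15) = -104
Plane: 10x - 9y + 7z = -104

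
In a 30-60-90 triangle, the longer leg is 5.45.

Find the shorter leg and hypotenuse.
In a 30-60-90 triangle, sides are in ratio 1 : √3 : 2.
Long leg = short leg·√3  →  short leg = 5.45/√3 = 3.147
Hypotenuse = 2·(short leg) = 2·5.45/√3 = 6.293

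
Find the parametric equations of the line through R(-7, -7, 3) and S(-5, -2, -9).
Direction vector d = S - R = (2, 5, -12)
x = -7 + 2t, y = -7 + 5t, z = 3 - 12t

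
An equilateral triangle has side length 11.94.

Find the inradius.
For an equilateral triangle, r = s/(2√3) where s is the side.
r = 11.94/(2√3) = 11.94/3.464102 = 3.447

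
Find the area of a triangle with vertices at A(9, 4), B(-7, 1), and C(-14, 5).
Using the coordinate formula: Area = (1/2)|x₁(y₂-y₃) + x₂(y₃-y₁) + x₃(y₁-y₂)|
Area = (1/2)|9(1-5) + (-7)(5-4) + (-14)(4-1)|
Area = (1/2)|9*(-4) + (-7)*1 + (-14)*3|
Area = (1/2)|(-36) + (-7) + (-42)|
Area = (1/2)*85 = 42.50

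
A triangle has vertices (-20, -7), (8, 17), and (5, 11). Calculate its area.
Using the coordinate formula: Area = (1/2)|x₁(y₂-y₃) + x₂(y₃-y₁) + x₃(y₁-y₂)|
Area = (1/2)|(-20)(17-11) + 8(11-(-7)) + 5((-7)-17)|
Area = (1/2)|(-20)*6 + 8*18 + 5*(-24)|
Area = (1/2)|(-120) + 144 + (-120)|
Area = (1/2)*96 = 48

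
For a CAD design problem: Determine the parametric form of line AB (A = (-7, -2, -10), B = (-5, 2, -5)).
Direction vector d = B - A = (2, 4, 5)
x = -7 + 2t, y = -2 + 4t, z = -10 + 5t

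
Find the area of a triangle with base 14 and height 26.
Area = (1/2) * base * height
Area = (1/2) * 14 * 26
Area = 182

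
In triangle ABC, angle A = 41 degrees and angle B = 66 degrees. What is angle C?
Sum of angles in a triangle = 180 degrees
Third angle = 180 - 41 - 66
Third angle = 73 degrees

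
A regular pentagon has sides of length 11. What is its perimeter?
Perimeter = number of sides * side length
Perimeter = 5 * 11
Perimeter = 55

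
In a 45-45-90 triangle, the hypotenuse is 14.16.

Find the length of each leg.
In a 45-45-90 triangle, hypotenuse = leg·√2  →  leg = hypotenuse/√2
leg = 14.16/√2 = 10.01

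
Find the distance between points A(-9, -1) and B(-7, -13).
Using the distance formula: d = sqrt((x₂-x₁)² + (y₂-y₁)²)
dx = (-7) - (-9) = 2
dy = (-13) - (-1) = -12
d = sqrt(2² + (-12)²) = sqrt(4 + 144) = sqrt(148) = 12.17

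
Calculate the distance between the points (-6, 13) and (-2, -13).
Using the distance formula: d = sqrt((x₂-x₁)² + (y₂-y₁)²)
dx = (-2) - (-6) = 4
dy = (-13) - 13 = -26
d = sqrt(4² + (-26)²) = sqrt(16 + 676) = sqrt(692) = 26.31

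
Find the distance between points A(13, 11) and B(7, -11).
Using the distance formula: d = sqrt((x₂-x₁)² + (y₂-y₁)²)
dx = 7 - 13 = -6
dy = (-11) - 11 = -22
d = sqrt((-6)² + (-22)²) = sqrt(36 + 484) = sqrt(520) = 22.80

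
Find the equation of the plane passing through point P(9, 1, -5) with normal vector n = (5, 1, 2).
d = n·P = (5)(9) + (1)(1) + (2)(-5) = 36
Plane: 5x + y + 2z = 36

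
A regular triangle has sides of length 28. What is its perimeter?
Perimeter = number of sides * side length
Perimeter = 3 * 28
Perimeter = 84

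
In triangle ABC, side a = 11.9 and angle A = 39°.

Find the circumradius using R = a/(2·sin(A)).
R = a/(2·sin(A)) = 11.9/(2·sin(39°))
R = 11.9/(2·0.629320) = 11.9/1.258641 = 9.455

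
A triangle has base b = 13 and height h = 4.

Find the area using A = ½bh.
A = ½·13·4 = 26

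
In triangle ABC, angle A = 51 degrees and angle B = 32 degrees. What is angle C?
Sum of angles in a triangle = 180 degrees
Third angle = 180 - 51 - 32
Third angle = 97 degrees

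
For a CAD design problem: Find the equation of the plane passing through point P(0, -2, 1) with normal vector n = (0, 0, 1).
d = n·P = (0)(0) + (0)(-2) + (1)(1) = 1
Plane: z = 1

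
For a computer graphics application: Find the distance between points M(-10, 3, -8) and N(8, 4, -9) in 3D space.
d = √[(18)² + (1)² + (-1)²] = √326 = 18.06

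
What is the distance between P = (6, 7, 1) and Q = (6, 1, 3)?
d = √[(0)² + (-6)² + (2)²] = √40 = 6.325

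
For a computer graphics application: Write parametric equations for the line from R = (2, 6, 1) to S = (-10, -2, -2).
Direction vector d = S - R = (-12, -8, -3)
x = 2 - 12t, y = 6 - 8t, z = 1 - 3t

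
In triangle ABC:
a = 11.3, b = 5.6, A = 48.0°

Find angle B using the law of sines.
sin(B)/b = sin(A)/a
sin(B) = b·sin(A)/a = 5.6·sin(48.0°)/11.3 = 0.368284
B = arcsin(0.368284) = 21.61°  (b ≤ a, so B ≤ A and the acute solution is unique)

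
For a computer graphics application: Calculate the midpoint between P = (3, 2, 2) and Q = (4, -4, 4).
Midpoint = ((3+4)/2, (2-4)/2, (2+4)/2) = (3.5, -1, 3)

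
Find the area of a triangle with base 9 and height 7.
Area = (1/2) * base * height
Area = (1/2) * 9 * 7
Area = 31.50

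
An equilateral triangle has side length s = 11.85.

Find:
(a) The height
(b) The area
(a) Height h = s·√3/2 = 11.85·√3/2 = 10.26
(b) Area = (√3/4)·s² = (√3/4)·11.85² = (√3/4)·140.422 = 60.8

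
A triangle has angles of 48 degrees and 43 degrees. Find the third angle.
Sum of angles in a triangle = 180 degrees
Third angle = 180 - 48 - 43
Third angle = 89 degrees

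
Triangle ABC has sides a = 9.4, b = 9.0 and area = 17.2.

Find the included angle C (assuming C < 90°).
Area = ½ab·sin(C)  →  sin(C) = 2·Area/(ab)
sin(C) = 2·17.2/(9.4·9.0) = 0.406619
C = arcsin(0.406619) = 23.99°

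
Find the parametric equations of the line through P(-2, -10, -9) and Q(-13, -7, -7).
Direction vector d = Q - P = (-11, 3, 2)
x = -2 - 11t, y = -10 + 3t, z = -9 + 2t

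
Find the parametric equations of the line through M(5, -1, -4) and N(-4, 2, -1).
Direction vector d = N - M = (-9, 3, 3)
x = 5 - 9t, y = -1 + 3t, z = -4 + 3t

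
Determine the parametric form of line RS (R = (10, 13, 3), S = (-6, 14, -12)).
Direction vector d = S - R = (-16, 1, -15)
x = 10 - 16t, y = 13 + t, z = 3 - 15t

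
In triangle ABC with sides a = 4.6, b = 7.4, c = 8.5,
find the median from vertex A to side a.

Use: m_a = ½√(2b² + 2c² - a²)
m_a = ½√(2·7.4² + 2·8.5² - 4.6²)
m_a = ½√(109.52 + 144.5 - 21.16) = ½√232.86 = 7.63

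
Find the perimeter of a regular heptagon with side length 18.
Perimeter = number of sides * side length
Perimeter = 7 * 18
Perimeter = 126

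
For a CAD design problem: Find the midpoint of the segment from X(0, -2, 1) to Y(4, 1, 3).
Midpoint = ((0+4)/2, (-2+1)/2, (1+3)/2) = (2, -0.5, 2)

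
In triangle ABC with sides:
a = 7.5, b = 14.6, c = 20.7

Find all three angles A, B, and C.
By the law of cosines:
cos(A) = (b² + c² - a²)/(2bc) = 0.968500  →  A = 14.42°
cos(B) = (a² + c² - b²)/(2ac) = 0.874654  →  B = 29°
cos(C) = (a² + b² - c²)/(2ab) = -0.726393  →  C = 136.6°
Check: A + B + C = 180.0° ✓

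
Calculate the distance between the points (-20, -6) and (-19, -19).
Using the distance formula: d = sqrt((x₂-x₁)² + (y₂-y₁)²)
dx = (-19) - (-20) = 1
dy = (-19) - (-6) = -13
d = sqrt(1² + (-13)²) = sqrt(1 + 169) = sqrt(170) = 13.04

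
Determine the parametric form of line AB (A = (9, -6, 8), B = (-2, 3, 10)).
Direction vector d = B - A = (-11, 9, 2)
x = 9 - 11t, y = -6 + 9t, z = 8 + 2t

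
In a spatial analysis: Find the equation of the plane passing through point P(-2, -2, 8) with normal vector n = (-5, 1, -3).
d = n·P = (-5)(-2) + (1)(-2) + (-3)(8) = -16
Plane: -5x + y - 3z = -16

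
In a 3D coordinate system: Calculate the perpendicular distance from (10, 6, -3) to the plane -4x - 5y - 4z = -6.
d = |(-4)(10) + (-5)(6) + (-4)(-3) - (-6)| / √((-4)² + (-5)² + (-4)²) = 52/√57 = 6.888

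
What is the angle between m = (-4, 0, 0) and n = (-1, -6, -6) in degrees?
m·n = 4, |m|² = 16, |n|² = 73
cos θ = 4/√1168 ≈ 0.117
θ ≈ 83.28°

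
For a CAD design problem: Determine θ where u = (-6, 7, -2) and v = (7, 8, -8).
u·v = 30, |u|² = 89, |v|² = 177
cos θ = 30/√15753 ≈ 0.239
θ ≈ 76.17°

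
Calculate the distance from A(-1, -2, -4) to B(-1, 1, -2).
d = √[(0)² + (3)² + (2)²] = √13 = 3.606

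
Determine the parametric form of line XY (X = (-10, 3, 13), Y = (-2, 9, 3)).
Direction vector d = Y - X = (8, 6, -10)
x = -10 + 8t, y = 3 + 6t, z = 13 - 10t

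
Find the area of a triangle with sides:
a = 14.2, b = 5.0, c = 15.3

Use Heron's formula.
s = (a+b+c)/2 = (14.2+5.0+15.3)/2 = 17.25
A = √(s(s-a)(s-b)(s-c)) = √(17.25·3.05·12.25·1.95)
A = √1256.78 = 35.45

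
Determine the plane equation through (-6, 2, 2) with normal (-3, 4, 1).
d = n·P = (-3)(-6) + (4)(2) + (1)(2) = 28
Plane: -3x + 4y + z = 28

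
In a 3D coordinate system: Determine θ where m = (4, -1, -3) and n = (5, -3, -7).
m·n = 44, |m|² = 26, |n|² = 83
cos θ = 44/√2158 ≈ 0.9472
θ ≈ 18.71°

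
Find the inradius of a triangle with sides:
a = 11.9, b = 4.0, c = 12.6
s = (a+b+c)/2 = (11.9+4.0+12.6)/2 = 14.25
Area = √(s(s-a)(s-b)(s-c)) = √(14.25·2.35·10.25·1.65) = 23.7983
r = Area/s = 23.7983/14.25 = 1.67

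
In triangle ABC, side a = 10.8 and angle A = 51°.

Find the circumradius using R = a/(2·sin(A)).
R = a/(2·sin(A)) = 10.8/(2·sin(51°))
R = 10.8/(2·0.777146) = 10.8/1.554292 = 6.949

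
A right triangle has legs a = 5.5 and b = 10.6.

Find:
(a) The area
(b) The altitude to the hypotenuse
(a) Area = ½ab = ½·5.5·10.6 = 29.15
(b) Hypotenuse c = √(5.5² + 10.6²) = √142.61 = 11.9419
    Area = ½·c·h_c  →  h_c = 2·Area/c = 2·29.15/11.9419 = 4.882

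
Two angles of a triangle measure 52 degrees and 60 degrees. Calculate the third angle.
Sum of angles in a triangle = 180 degrees
Third angle = 180 - 52 - 60
Third angle = 68 degrees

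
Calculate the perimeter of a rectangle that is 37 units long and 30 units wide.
Perimeter = 2 * (length + width)
Perimeter = 2 * (37 + 30)
Perimeter = 2 * 67
Perimeter = 134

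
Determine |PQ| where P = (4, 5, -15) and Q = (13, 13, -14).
d = √[(9)² + (8)² + (1)²] = √146 = 12.08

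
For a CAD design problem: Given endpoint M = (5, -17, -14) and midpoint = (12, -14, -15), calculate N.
N = (2×12 - 5, 2×(-14) - (-17), 2×(-15) - (-14)) = (19, -11, -16)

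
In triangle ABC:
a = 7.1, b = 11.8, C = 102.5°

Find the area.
Using A = ½ab·sin(C):
A = ½·7.1·11.8·sin(102.5°) = ½·83.78·0.976296 = 40.9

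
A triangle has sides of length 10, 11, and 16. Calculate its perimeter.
Perimeter = sum of all sides
Perimeter = 10 + 11 + 16
Perimeter = 37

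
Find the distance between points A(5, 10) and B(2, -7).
Using the distance formula: d = sqrt((x₂-x₁)² + (y₂-y₁)²)
dx = 2 - 5 = -3
dy = (-7) - 10 = -17
d = sqrt((-3)² + (-17)²) = sqrt(9 + 289) = sqrt(298) = 17.26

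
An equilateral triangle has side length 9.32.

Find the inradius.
For an equilateral triangle, r = s/(2√3) where s is the side.
r = 9.32/(2√3) = 9.32/3.464102 = 2.69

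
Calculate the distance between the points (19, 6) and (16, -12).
Using the distance formula: d = sqrt((x₂-x₁)² + (y₂-y₁)²)
dx = 16 - 19 = -3
dy = (-12) - 6 = -18
d = sqrt((-3)² + (-18)²) = sqrt(9 + 324) = sqrt(333) = 18.25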